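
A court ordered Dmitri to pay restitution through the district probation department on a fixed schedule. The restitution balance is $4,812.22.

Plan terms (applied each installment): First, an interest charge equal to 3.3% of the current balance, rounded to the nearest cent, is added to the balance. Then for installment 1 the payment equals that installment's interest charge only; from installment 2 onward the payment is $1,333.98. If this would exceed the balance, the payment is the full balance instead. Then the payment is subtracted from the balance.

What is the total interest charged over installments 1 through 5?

Installment 1: $4,812.22 +$158.80 interest = $4,971.02; pay $158.80 → $4,812.22
Installment 2: $4,812.22 +$158.80 interest = $4,971.02; pay $1,333.98 → $3,637.04
Installment 3: $3,637.04 +$120.02 interest = $3,757.06; pay $1,333.98 → $2,423.08
Installment 4: $2,423.08 +$79.96 interest = $2,503.04; pay $1,333.98 → $1,169.06
Installment 5: $1,169.06 +$38.58 interest = $1,207.64; pay $1,207.64 → $0.00
Total interest: $158.80 + $158.80 + $120.02 + $79.96 + $38.58 = $556.16

$556.16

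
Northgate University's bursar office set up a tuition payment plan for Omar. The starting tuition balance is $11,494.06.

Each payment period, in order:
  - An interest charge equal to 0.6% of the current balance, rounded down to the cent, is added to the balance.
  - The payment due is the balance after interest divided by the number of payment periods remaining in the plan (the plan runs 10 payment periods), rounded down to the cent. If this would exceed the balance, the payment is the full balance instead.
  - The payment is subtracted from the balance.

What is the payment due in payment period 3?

$1,170.21

Payment period 1: opening $11,494.06; interest $68.96 → $11,563.02; payment $1,156.30; balance $10,406.72
Payment period 2: opening $10,406.72; interest $62.44 → $10,469.16; payment $1,163.24; balance $9,305.92
Payment period 3: opening $9,305.92; interest $55.83 → $9,361.75; payment $1,170.21; balance $8,191.54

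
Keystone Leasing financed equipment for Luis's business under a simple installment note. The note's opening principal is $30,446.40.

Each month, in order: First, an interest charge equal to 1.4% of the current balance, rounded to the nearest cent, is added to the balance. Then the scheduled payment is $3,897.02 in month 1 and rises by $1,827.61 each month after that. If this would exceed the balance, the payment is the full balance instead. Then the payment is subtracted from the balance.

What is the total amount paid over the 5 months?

$31,827.23

Month 1: opening $30,446.40; interest $426.25 → $30,872.65; payment $3,897.02; balance $26,975.63
Month 2: opening $26,975.63; interest $377.66 → $27,353.29; payment $5,724.63; balance $21,628.66
Month 3: opening $21,628.66; interest $302.80 → $21,931.46; payment $7,552.24; balance $14,379.22
Month 4: opening $14,379.22; interest $201.31 → $14,580.53; payment $9,379.85; balance $5,200.68
Month 5: opening $5,200.68; interest $72.81 → $5,273.49; payment $5,273.49; balance $0.00
Total paid: $31,827.23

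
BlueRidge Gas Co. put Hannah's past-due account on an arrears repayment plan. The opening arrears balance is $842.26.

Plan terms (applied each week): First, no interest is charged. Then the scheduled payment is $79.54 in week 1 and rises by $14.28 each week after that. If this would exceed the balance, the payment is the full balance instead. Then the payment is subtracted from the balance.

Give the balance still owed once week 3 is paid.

Week 1: $842.26 − $79.54 → $762.72
Week 2: $762.72 − $93.82 → $668.90
Week 3: $668.90 − $108.10 → $560.80

$560.80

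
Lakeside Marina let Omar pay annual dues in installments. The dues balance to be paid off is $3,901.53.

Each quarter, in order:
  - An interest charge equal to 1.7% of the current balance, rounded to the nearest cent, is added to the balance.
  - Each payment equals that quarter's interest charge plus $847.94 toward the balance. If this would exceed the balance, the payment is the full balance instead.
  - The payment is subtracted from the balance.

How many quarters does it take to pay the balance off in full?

Quarter 1: opening $3,901.53; interest $66.33 → $3,967.86; payment $914.27; balance $3,053.59
Quarter 2: opening $3,053.59; interest $51.91 → $3,105.50; payment $899.85; balance $2,205.65
Quarter 3: opening $2,205.65; interest $37.50 → $2,243.15; payment $885.44; balance $1,357.71
Quarter 4: opening $1,357.71; interest $23.08 → $1,380.79; payment $871.02; balance $509.77
Quarter 5: opening $509.77; interest $8.67 → $518.44; payment $518.44; balance $0.00
Balance reaches $0.00 in quarter 5.

5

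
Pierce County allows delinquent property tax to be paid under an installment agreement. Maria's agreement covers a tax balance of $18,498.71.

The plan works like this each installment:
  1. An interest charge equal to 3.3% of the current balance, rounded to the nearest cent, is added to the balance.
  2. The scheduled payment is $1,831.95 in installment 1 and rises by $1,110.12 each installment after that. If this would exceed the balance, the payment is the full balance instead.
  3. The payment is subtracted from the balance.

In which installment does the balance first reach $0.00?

6

Installment 1: opening $18,498.71; interest $610.46 → $19,109.17; payment $1,831.95; balance $17,277.22
Installment 2: opening $17,277.22; interest $570.15 → $17,847.37; payment $2,942.07; balance $14,905.30
Installment 3: opening $14,905.30; interest $491.87 → $15,397.17; payment $4,052.19; balance $11,344.98
Installment 4: opening $11,344.98; interest $374.38 → $11,719.36; payment $5,162.31; balance $6,557.05
Installment 5: opening $6,557.05; interest $216.38 → $6,773.43; payment $6,272.43; balance $501.00
Installment 6: opening $501.00; interest $16.53 → $517.53; payment $517.53; balance $0.00
Balance reaches $0.00 in installment 6.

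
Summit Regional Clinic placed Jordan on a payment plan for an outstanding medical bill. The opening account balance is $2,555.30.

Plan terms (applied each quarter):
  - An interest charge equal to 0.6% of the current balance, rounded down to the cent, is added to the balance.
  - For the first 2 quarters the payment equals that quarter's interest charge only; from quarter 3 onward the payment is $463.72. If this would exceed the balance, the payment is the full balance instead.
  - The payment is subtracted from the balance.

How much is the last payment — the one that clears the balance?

$287.99

Quarter 1: opening $2,555.30; interest $15.33 → $2,570.63; payment $15.33; balance $2,555.30
Quarter 2: opening $2,555.30; interest $15.33 → $2,570.63; payment $15.33; balance $2,555.30
Quarter 3: opening $2,555.30; interest $15.33 → $2,570.63; payment $463.72; balance $2,106.91
Quarter 4: opening $2,106.91; interest $12.64 → $2,119.55; payment $463.72; balance $1,655.83
Quarter 5: opening $1,655.83; interest $9.93 → $1,665.76; payment $463.72; balance $1,202.04
Quarter 6: opening $1,202.04; interest $7.21 → $1,209.25; payment $463.72; balance $745.53
Quarter 7: opening $745.53; interest $4.47 → $750.00; payment $463.72; balance $286.28
Quarter 8: opening $286.28; interest $1.71 → $287.99; payment $287.99; balance $0.00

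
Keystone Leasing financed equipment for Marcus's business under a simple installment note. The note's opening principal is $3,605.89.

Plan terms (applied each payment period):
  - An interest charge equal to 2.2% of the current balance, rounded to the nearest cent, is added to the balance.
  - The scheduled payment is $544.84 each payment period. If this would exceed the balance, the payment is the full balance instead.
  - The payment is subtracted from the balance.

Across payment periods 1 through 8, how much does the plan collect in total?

Payment period 1: $3,605.89 +$79.33 interest = $3,685.22; pay $544.84 → $3,140.38
Payment period 2: $3,140.38 +$69.09 interest = $3,209.47; pay $544.84 → $2,664.63
Payment period 3: $2,664.63 +$58.62 interest = $2,723.25; pay $544.84 → $2,178.41
Payment period 4: $2,178.41 +$47.93 interest = $2,226.34; pay $544.84 → $1,681.50
Payment period 5: $1,681.50 +$36.99 interest = $1,718.49; pay $544.84 → $1,173.65
Payment period 6: $1,173.65 +$25.82 interest = $1,199.47; pay $544.84 → $654.63
Payment period 7: $654.63 +$14.40 interest = $669.03; pay $544.84 → $124.19
Payment period 8: $124.19 +$2.73 interest = $126.92; pay $126.92 → $0.00
Total paid: $3,940.80

$3,940.80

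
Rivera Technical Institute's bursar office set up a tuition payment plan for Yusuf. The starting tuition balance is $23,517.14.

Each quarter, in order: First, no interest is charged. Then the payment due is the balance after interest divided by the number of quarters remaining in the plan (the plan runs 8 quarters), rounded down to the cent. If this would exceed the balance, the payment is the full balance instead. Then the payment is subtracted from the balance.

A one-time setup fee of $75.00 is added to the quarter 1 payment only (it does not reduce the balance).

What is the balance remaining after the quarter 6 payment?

Quarter 1: opening $23,517.14; payment $2,939.64 (+ $75.00 fee); balance $20,577.50
Quarter 2: opening $20,577.50; payment $2,939.64; balance $17,637.86
Quarter 3: opening $17,637.86; payment $2,939.64; balance $14,698.22
Quarter 4: opening $14,698.22; payment $2,939.64; balance $11,758.58
Quarter 5: opening $11,758.58; payment $2,939.64; balance $8,818.94
Quarter 6: opening $8,818.94; payment $2,939.64; balance $5,879.30

$5,879.30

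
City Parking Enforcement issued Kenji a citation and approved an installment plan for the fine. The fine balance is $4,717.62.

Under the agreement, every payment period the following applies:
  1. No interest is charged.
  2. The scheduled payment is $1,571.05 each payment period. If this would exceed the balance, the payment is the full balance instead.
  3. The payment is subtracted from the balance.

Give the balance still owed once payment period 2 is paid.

Payment period 1: opening $4,717.62; payment $1,571.05; balance $3,146.57
Payment period 2: opening $3,146.57; payment $1,571.05; balance $1,575.52

$1,575.52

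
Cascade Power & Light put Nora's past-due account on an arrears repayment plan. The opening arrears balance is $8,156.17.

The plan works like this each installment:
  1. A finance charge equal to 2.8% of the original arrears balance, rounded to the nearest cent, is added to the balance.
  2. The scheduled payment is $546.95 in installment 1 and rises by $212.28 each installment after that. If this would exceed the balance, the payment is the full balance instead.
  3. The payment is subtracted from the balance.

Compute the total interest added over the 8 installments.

$1,826.96

Installment 1: $8,156.17 +$228.37 interest = $8,384.54; pay $546.95 → $7,837.59
Installment 2: $7,837.59 +$228.37 interest = $8,065.96; pay $759.23 → $7,306.73
Installment 3: $7,306.73 +$228.37 interest = $7,535.10; pay $971.51 → $6,563.59
Installment 4: $6,563.59 +$228.37 interest = $6,791.96; pay $1,183.79 → $5,608.17
Installment 5: $5,608.17 +$228.37 interest = $5,836.54; pay $1,396.07 → $4,440.47
Installment 6: $4,440.47 +$228.37 interest = $4,668.84; pay $1,608.35 → $3,060.49
Installment 7: $3,060.49 +$228.37 interest = $3,288.86; pay $1,820.63 → $1,468.23
Installment 8: $1,468.23 +$228.37 interest = $1,696.60; pay $1,696.60 → $0.00
Total interest: $228.37 + $228.37 + $228.37 + $228.37 + $228.37 + $228.37 + $228.37 + $228.37 = $1,826.96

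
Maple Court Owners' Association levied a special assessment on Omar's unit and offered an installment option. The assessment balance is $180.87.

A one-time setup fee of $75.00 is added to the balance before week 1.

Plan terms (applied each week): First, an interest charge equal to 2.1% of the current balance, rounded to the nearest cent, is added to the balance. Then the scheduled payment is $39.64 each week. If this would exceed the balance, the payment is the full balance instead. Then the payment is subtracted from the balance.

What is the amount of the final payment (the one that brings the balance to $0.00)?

$0.35

# | Opening | Interest | Payment | End bal
1 | $255.87 | $5.37 | $39.64 | $221.60
2 | $221.60 | $4.65 | $39.64 | $186.61
3 | $186.61 | $3.92 | $39.64 | $150.89
4 | $150.89 | $3.17 | $39.64 | $114.42
5 | $114.42 | $2.40 | $39.64 | $77.18
6 | $77.18 | $1.62 | $39.64 | $39.16
7 | $39.16 | $0.82 | $39.64 | $0.34
8 | $0.34 | $0.01 | $0.35 | $0.00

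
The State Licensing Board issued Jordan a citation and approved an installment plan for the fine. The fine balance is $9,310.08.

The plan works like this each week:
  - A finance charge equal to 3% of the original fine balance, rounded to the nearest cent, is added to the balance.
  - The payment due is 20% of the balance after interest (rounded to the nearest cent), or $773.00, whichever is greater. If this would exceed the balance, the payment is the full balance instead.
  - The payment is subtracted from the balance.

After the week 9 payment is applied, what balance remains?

Week 1: opening $9,310.08; interest $279.30 → $9,589.38; payment $1,917.88; balance $7,671.50
Week 2: opening $7,671.50; interest $279.30 → $7,950.80; payment $1,590.16; balance $6,360.64
Week 3: opening $6,360.64; interest $279.30 → $6,639.94; payment $1,327.99; balance $5,311.95
Week 4: opening $5,311.95; interest $279.30 → $5,591.25; payment $1,118.25; balance $4,473.00
Week 5: opening $4,473.00; interest $279.30 → $4,752.30; payment $950.46; balance $3,801.84
Week 6: opening $3,801.84; interest $279.30 → $4,081.14; payment $816.23; balance $3,264.91
Week 7: opening $3,264.91; interest $279.30 → $3,544.21; payment $773.00; balance $2,771.21
Week 8: opening $2,771.21; interest $279.30 → $3,050.51; payment $773.00; balance $2,277.51
Week 9: opening $2,277.51; interest $279.30 → $2,556.81; payment $773.00; balance $1,783.81

$1,783.81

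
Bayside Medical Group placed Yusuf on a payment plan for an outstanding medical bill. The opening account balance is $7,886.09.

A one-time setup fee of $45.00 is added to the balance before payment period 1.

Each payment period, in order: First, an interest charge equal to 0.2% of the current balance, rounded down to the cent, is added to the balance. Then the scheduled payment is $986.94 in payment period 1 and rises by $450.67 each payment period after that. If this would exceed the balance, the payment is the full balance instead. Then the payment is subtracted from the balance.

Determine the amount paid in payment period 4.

$2,338.95

Payment period 1: $7,931.09 +$15.86 interest = $7,946.95; pay $986.94 → $6,960.01
Payment period 2: $6,960.01 +$13.92 interest = $6,973.93; pay $1,437.61 → $5,536.32
Payment period 3: $5,536.32 +$11.07 interest = $5,547.39; pay $1,888.28 → $3,659.11
Payment period 4: $3,659.11 +$7.31 interest = $3,666.42; pay $2,338.95 → $1,327.47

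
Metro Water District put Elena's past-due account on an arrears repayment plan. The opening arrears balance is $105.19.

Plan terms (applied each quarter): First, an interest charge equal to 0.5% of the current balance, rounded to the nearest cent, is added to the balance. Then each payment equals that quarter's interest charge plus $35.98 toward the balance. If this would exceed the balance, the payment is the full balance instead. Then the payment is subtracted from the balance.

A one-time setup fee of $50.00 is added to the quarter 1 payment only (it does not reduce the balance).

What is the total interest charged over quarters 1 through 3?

Quarter 1: $105.19 +$0.53 interest = $105.72; pay $36.51 (+ $50.00 fee) → $69.21
Quarter 2: $69.21 +$0.35 interest = $69.56; pay $36.33 → $33.23
Quarter 3: $33.23 +$0.17 interest = $33.40; pay $33.40 → $0.00
Total interest: $0.53 + $0.35 + $0.17 = $1.05

$1.05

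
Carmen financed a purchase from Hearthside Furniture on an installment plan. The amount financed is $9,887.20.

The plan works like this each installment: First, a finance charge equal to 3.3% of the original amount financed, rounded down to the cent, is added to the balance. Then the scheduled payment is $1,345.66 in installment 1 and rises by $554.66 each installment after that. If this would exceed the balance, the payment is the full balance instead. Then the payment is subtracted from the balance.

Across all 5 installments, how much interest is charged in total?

# | Opening | Interest | Payment | End bal
1 | $9,887.20 | $326.27 | $1,345.66 | $8,867.81
2 | $8,867.81 | $326.27 | $1,900.32 | $7,293.76
3 | $7,293.76 | $326.27 | $2,454.98 | $5,165.05
4 | $5,165.05 | $326.27 | $3,009.64 | $2,481.68
5 | $2,481.68 | $326.27 | $2,807.95 | $0.00
Total interest: $326.27 + $326.27 + $326.27 + $326.27 + $326.27 = $1,631.35

$1,631.35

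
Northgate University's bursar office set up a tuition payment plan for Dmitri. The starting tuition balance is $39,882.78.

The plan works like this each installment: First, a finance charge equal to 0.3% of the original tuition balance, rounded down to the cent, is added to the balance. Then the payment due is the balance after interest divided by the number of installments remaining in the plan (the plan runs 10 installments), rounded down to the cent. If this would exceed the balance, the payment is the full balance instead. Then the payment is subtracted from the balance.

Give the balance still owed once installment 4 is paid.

$24,273.50

Installment 1: opening $39,882.78; interest $119.64 → $40,002.42; payment $4,000.24; balance $36,002.18
Installment 2: opening $36,002.18; interest $119.64 → $36,121.82; payment $4,013.53; balance $32,108.29
Installment 3: opening $32,108.29; interest $119.64 → $32,227.93; payment $4,028.49; balance $28,199.44
Installment 4: opening $28,199.44; interest $119.64 → $28,319.08; payment $4,045.58; balance $24,273.50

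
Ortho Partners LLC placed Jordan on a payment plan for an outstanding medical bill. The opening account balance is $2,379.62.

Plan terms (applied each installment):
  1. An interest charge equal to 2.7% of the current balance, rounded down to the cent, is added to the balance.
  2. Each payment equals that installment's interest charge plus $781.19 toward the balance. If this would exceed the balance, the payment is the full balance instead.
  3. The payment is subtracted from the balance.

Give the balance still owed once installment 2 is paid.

Installment 1: opening $2,379.62; interest $64.24 → $2,443.86; payment $845.43; balance $1,598.43
Installment 2: opening $1,598.43; interest $43.15 → $1,641.58; payment $824.34; balance $817.24

$817.24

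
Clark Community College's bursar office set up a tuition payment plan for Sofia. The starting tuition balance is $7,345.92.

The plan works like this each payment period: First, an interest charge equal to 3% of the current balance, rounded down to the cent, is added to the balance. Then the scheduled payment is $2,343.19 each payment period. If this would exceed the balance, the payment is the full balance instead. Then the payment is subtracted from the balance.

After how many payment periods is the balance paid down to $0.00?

4

# | Opening | Interest | Payment | End bal
1 | $7,345.92 | $220.37 | $2,343.19 | $5,223.10
2 | $5,223.10 | $156.69 | $2,343.19 | $3,036.60
3 | $3,036.60 | $91.09 | $2,343.19 | $784.50
4 | $784.50 | $23.53 | $808.03 | $0.00
Balance reaches $0.00 in payment period 4.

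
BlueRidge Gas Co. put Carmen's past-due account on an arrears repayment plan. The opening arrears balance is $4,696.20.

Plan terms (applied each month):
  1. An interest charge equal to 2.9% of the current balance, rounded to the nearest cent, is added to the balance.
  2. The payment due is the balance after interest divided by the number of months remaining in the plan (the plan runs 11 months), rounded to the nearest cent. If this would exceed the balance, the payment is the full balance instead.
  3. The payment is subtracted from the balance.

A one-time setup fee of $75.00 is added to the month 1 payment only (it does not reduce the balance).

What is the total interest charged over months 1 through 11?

# | Opening | Interest | Payment | Fee | End bal
1 | $4,696.20 | $136.19 | $439.31 | $75.00 | $4,393.08
2 | $4,393.08 | $127.40 | $452.05 | — | $4,068.43
3 | $4,068.43 | $117.98 | $465.16 | — | $3,721.25
4 | $3,721.25 | $107.92 | $478.65 | — | $3,350.52
5 | $3,350.52 | $97.17 | $492.53 | — | $2,955.16
6 | $2,955.16 | $85.70 | $506.81 | — | $2,534.05
7 | $2,534.05 | $73.49 | $521.51 | — | $2,086.03
8 | $2,086.03 | $60.49 | $536.63 | — | $1,609.89
9 | $1,609.89 | $46.69 | $552.19 | — | $1,104.39
10 | $1,104.39 | $32.03 | $568.21 | — | $568.21
11 | $568.21 | $16.48 | $584.69 | — | $0.00
Total interest: $136.19 + $127.40 + $117.98 + $107.92 + $97.17 + $85.70 + $73.49 + $60.49 + $46.69 + $32.03 + $16.48 = $901.54

$901.54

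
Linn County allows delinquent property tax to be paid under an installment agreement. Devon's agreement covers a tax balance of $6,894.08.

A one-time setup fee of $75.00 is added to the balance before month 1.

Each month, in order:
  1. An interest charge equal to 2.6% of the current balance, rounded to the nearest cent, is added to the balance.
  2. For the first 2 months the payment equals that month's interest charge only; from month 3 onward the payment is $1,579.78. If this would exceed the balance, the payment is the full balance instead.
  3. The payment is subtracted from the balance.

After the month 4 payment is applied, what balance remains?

Month 1: opening $6,969.08; interest $181.20 → $7,150.28; payment $181.20; balance $6,969.08
Month 2: opening $6,969.08; interest $181.20 → $7,150.28; payment $181.20; balance $6,969.08
Month 3: opening $6,969.08; interest $181.20 → $7,150.28; payment $1,579.78; balance $5,570.50
Month 4: opening $5,570.50; interest $144.83 → $5,715.33; payment $1,579.78; balance $4,135.55

$4,135.55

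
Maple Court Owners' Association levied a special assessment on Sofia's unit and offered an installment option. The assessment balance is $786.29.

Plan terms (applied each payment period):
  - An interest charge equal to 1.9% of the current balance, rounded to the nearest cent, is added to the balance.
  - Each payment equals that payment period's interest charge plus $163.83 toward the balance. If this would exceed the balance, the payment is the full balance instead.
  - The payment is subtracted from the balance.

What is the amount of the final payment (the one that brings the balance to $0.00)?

$133.46

Payment period 1: opening $786.29; interest $14.94 → $801.23; payment $178.77; balance $622.46
Payment period 2: opening $622.46; interest $11.83 → $634.29; payment $175.66; balance $458.63
Payment period 3: opening $458.63; interest $8.71 → $467.34; payment $172.54; balance $294.80
Payment period 4: opening $294.80; interest $5.60 → $300.40; payment $169.43; balance $130.97
Payment period 5: opening $130.97; interest $2.49 → $133.46; payment $133.46; balance $0.00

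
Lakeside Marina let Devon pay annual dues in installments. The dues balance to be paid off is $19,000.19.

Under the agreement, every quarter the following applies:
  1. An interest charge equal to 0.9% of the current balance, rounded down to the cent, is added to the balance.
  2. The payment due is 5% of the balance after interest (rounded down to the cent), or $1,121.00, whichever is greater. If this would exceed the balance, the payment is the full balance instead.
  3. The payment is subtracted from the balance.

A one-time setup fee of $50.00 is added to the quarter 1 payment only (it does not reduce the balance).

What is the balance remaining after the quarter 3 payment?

$16,124.46

Quarter 1: $19,000.19 +$171.00 interest = $19,171.19; pay $1,121.00 (+ $50.00 fee) → $18,050.19
Quarter 2: $18,050.19 +$162.45 interest = $18,212.64; pay $1,121.00 → $17,091.64
Quarter 3: $17,091.64 +$153.82 interest = $17,245.46; pay $1,121.00 → $16,124.46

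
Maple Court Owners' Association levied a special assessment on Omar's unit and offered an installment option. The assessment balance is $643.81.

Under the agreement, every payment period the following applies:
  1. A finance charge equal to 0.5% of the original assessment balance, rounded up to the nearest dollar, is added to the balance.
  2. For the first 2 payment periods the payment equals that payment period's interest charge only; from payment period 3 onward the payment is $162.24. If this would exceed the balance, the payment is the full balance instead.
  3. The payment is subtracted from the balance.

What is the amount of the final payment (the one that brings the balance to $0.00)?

Payment period 1: $643.81 +$4.00 interest = $647.81; pay $4.00 → $643.81
Payment period 2: $643.81 +$4.00 interest = $647.81; pay $4.00 → $643.81
Payment period 3: $643.81 +$4.00 interest = $647.81; pay $162.24 → $485.57
Payment period 4: $485.57 +$4.00 interest = $489.57; pay $162.24 → $327.33
Payment period 5: $327.33 +$4.00 interest = $331.33; pay $162.24 → $169.09
Payment period 6: $169.09 +$4.00 interest = $173.09; pay $162.24 → $10.85
Payment period 7: $10.85 +$4.00 interest = $14.85; pay $14.85 → $0.00

$14.85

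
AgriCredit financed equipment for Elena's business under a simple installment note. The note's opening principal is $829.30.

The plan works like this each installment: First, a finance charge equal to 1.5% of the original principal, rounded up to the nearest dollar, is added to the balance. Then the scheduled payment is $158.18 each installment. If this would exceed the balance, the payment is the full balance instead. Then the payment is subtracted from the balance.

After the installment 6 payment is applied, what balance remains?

$0.00

Installment 1: $829.30 +$13.00 interest = $842.30; pay $158.18 → $684.12
Installment 2: $684.12 +$13.00 interest = $697.12; pay $158.18 → $538.94
Installment 3: $538.94 +$13.00 interest = $551.94; pay $158.18 → $393.76
Installment 4: $393.76 +$13.00 interest = $406.76; pay $158.18 → $248.58
Installment 5: $248.58 +$13.00 interest = $261.58; pay $158.18 → $103.40
Installment 6: $103.40 +$13.00 interest = $116.40; pay $116.40 → $0.00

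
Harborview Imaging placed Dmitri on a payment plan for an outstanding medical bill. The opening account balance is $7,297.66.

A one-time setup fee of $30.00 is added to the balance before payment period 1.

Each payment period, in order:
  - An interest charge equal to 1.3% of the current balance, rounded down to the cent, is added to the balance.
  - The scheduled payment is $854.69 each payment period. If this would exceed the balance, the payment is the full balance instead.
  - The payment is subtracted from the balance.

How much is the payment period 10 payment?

Payment period 1: opening $7,327.66; interest $95.25 → $7,422.91; payment $854.69; balance $6,568.22
Payment period 2: opening $6,568.22; interest $85.38 → $6,653.60; payment $854.69; balance $5,798.91
Payment period 3: opening $5,798.91; interest $75.38 → $5,874.29; payment $854.69; balance $5,019.60
Payment period 4: opening $5,019.60; interest $65.25 → $5,084.85; payment $854.69; balance $4,230.16
Payment period 5: opening $4,230.16; interest $54.99 → $4,285.15; payment $854.69; balance $3,430.46
Payment period 6: opening $3,430.46; interest $44.59 → $3,475.05; payment $854.69; balance $2,620.36
Payment period 7: opening $2,620.36; interest $34.06 → $2,654.42; payment $854.69; balance $1,799.73
Payment period 8: opening $1,799.73; interest $23.39 → $1,823.12; payment $854.69; balance $968.43
Payment period 9: opening $968.43; interest $12.58 → $981.01; payment $854.69; balance $126.32
Payment period 10: opening $126.32; interest $1.64 → $127.96; payment $127.96; balance $0.00

$127.96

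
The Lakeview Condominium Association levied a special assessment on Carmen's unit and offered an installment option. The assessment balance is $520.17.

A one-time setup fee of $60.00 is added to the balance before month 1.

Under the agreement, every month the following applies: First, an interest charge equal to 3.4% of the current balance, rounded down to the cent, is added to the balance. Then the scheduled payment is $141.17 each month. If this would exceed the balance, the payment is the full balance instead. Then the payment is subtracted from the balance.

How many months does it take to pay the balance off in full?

5

Month 1: opening $580.17; interest $19.72 → $599.89; payment $141.17; balance $458.72
Month 2: opening $458.72; interest $15.59 → $474.31; payment $141.17; balance $333.14
Month 3: opening $333.14; interest $11.32 → $344.46; payment $141.17; balance $203.29
Month 4: opening $203.29; interest $6.91 → $210.20; payment $141.17; balance $69.03
Month 5: opening $69.03; interest $2.34 → $71.37; payment $71.37; balance $0.00
Balance reaches $0.00 in month 5.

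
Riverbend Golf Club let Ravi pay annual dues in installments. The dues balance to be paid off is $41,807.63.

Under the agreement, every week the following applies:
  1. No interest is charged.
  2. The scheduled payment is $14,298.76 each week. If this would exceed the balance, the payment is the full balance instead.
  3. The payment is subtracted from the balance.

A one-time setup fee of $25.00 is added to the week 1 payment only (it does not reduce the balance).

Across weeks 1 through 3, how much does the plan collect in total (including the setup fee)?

Week 1: opening $41,807.63; payment $14,298.76 (+ $25.00 fee); balance $27,508.87
Week 2: opening $27,508.87; payment $14,298.76; balance $13,210.11
Week 3: opening $13,210.11; payment $13,210.11; balance $0.00
Total paid: $41,832.63

$41,832.63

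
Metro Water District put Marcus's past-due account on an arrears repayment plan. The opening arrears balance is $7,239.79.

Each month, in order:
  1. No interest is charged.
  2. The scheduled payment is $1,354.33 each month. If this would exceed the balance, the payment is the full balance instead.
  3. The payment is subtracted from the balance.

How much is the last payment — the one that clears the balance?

$468.14

Month 1: opening $7,239.79; payment $1,354.33; balance $5,885.46
Month 2: opening $5,885.46; payment $1,354.33; balance $4,531.13
Month 3: opening $4,531.13; payment $1,354.33; balance $3,176.80
Month 4: opening $3,176.80; payment $1,354.33; balance $1,822.47
Month 5: opening $1,822.47; payment $1,354.33; balance $468.14
Month 6: opening $468.14; payment $468.14; balance $0.00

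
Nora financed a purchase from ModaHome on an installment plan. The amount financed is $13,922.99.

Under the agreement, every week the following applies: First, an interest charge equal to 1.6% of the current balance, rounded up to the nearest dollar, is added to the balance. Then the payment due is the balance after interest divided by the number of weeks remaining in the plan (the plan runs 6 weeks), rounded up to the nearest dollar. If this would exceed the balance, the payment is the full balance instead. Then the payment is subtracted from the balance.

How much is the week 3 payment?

$2,434.00

Week 1: opening $13,922.99; interest $223.00 → $14,145.99; payment $2,358.00; balance $11,787.99
Week 2: opening $11,787.99; interest $189.00 → $11,976.99; payment $2,396.00; balance $9,580.99
Week 3: opening $9,580.99; interest $154.00 → $9,734.99; payment $2,434.00; balance $7,300.99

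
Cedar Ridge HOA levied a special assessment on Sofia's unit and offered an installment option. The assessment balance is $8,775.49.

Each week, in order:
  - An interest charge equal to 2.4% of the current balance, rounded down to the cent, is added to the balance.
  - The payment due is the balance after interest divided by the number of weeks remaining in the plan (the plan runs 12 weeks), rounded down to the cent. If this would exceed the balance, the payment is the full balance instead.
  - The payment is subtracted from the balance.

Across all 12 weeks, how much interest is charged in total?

$1,496.95

Week 1: opening $8,775.49; interest $210.61 → $8,986.10; payment $748.84; balance $8,237.26
Week 2: opening $8,237.26; interest $197.69 → $8,434.95; payment $766.81; balance $7,668.14
Week 3: opening $7,668.14; interest $184.03 → $7,852.17; payment $785.21; balance $7,066.96
Week 4: opening $7,066.96; interest $169.60 → $7,236.56; payment $804.06; balance $6,432.50
Week 5: opening $6,432.50; interest $154.38 → $6,586.88; payment $823.36; balance $5,763.52
Week 6: opening $5,763.52; interest $138.32 → $5,901.84; payment $843.12; balance $5,058.72
Week 7: opening $5,058.72; interest $121.40 → $5,180.12; payment $863.35; balance $4,316.77
Week 8: opening $4,316.77; interest $103.60 → $4,420.37; payment $884.07; balance $3,536.30
Week 9: opening $3,536.30; interest $84.87 → $3,621.17; payment $905.29; balance $2,715.88
Week 10: opening $2,715.88; interest $65.18 → $2,781.06; payment $927.02; balance $1,854.04
Week 11: opening $1,854.04; interest $44.49 → $1,898.53; payment $949.26; balance $949.27
Week 12: opening $949.27; interest $22.78 → $972.05; payment $972.05; balance $0.00
Total interest: $210.61 + $197.69 + $184.03 + $169.60 + $154.38 + $138.32 + $121.40 + $103.60 + $84.87 + $65.18 + $44.49 + $22.78 = $1,496.95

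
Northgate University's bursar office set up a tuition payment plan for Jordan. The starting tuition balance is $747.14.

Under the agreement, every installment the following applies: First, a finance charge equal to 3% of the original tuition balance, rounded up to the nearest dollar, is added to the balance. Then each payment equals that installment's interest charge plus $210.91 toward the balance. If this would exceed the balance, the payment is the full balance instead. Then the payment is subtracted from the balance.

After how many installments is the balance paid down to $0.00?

Installment 1: $747.14 +$23.00 interest = $770.14; pay $233.91 → $536.23
Installment 2: $536.23 +$23.00 interest = $559.23; pay $233.91 → $325.32
Installment 3: $325.32 +$23.00 interest = $348.32; pay $233.91 → $114.41
Installment 4: $114.41 +$23.00 interest = $137.41; pay $137.41 → $0.00
Balance reaches $0.00 in installment 4.

4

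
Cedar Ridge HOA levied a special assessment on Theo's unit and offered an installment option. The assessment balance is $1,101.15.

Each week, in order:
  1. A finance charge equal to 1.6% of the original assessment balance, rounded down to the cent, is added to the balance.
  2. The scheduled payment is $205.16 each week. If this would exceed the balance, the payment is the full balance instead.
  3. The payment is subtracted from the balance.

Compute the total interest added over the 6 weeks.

$105.66

Week 1: $1,101.15 +$17.61 interest = $1,118.76; pay $205.16 → $913.60
Week 2: $913.60 +$17.61 interest = $931.21; pay $205.16 → $726.05
Week 3: $726.05 +$17.61 interest = $743.66; pay $205.16 → $538.50
Week 4: $538.50 +$17.61 interest = $556.11; pay $205.16 → $350.95
Week 5: $350.95 +$17.61 interest = $368.56; pay $205.16 → $163.40
Week 6: $163.40 +$17.61 interest = $181.01; pay $181.01 → $0.00
Total interest: $17.61 + $17.61 + $17.61 + $17.61 + $17.61 + $17.61 = $105.66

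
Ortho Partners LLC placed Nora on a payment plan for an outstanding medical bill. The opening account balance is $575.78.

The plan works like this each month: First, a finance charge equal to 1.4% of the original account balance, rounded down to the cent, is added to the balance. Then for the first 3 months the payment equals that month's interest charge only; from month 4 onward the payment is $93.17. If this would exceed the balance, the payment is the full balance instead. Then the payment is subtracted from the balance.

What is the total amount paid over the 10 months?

$656.38

# | Opening | Interest | Payment | End bal
1 | $575.78 | $8.06 | $8.06 | $575.78
2 | $575.78 | $8.06 | $8.06 | $575.78
3 | $575.78 | $8.06 | $8.06 | $575.78
4 | $575.78 | $8.06 | $93.17 | $490.67
5 | $490.67 | $8.06 | $93.17 | $405.56
6 | $405.56 | $8.06 | $93.17 | $320.45
7 | $320.45 | $8.06 | $93.17 | $235.34
8 | $235.34 | $8.06 | $93.17 | $150.23
9 | $150.23 | $8.06 | $93.17 | $65.12
10 | $65.12 | $8.06 | $73.18 | $0.00
Total paid: $656.38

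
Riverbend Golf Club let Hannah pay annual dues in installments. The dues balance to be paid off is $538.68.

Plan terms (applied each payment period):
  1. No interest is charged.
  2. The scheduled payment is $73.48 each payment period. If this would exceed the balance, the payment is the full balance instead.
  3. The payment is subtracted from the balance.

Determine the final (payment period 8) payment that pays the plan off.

$24.32

Payment period 1: $538.68 − $73.48 → $465.20
Payment period 2: $465.20 − $73.48 → $391.72
Payment period 3: $391.72 − $73.48 → $318.24
Payment period 4: $318.24 − $73.48 → $244.76
Payment period 5: $244.76 − $73.48 → $171.28
Payment period 6: $171.28 − $73.48 → $97.80
Payment period 7: $97.80 − $73.48 → $24.32
Payment period 8: $24.32 − $24.32 → $0.00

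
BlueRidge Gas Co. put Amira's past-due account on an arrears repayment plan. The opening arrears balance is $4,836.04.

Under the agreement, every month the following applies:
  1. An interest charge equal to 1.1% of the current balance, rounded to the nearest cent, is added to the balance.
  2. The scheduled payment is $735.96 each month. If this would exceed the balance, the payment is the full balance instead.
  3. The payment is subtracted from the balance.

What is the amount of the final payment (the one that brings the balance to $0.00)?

$632.03

# | Opening | Interest | Payment | End bal
1 | $4,836.04 | $53.20 | $735.96 | $4,153.28
2 | $4,153.28 | $45.69 | $735.96 | $3,463.01
3 | $3,463.01 | $38.09 | $735.96 | $2,765.14
4 | $2,765.14 | $30.42 | $735.96 | $2,059.60
5 | $2,059.60 | $22.66 | $735.96 | $1,346.30
6 | $1,346.30 | $14.81 | $735.96 | $625.15
7 | $625.15 | $6.88 | $632.03 | $0.00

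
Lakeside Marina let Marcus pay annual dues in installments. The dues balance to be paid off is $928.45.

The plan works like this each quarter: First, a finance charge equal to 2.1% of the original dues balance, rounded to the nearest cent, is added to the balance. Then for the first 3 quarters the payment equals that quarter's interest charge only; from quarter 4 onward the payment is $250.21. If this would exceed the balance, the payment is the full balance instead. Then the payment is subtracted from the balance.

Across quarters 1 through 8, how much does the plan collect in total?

Quarter 1: opening $928.45; interest $19.50 → $947.95; payment $19.50; balance $928.45
Quarter 2: opening $928.45; interest $19.50 → $947.95; payment $19.50; balance $928.45
Quarter 3: opening $928.45; interest $19.50 → $947.95; payment $19.50; balance $928.45
Quarter 4: opening $928.45; interest $19.50 → $947.95; payment $250.21; balance $697.74
Quarter 5: opening $697.74; interest $19.50 → $717.24; payment $250.21; balance $467.03
Quarter 6: opening $467.03; interest $19.50 → $486.53; payment $250.21; balance $236.32
Quarter 7: opening $236.32; interest $19.50 → $255.82; payment $250.21; balance $5.61
Quarter 8: opening $5.61; interest $19.50 → $25.11; payment $25.11; balance $0.00
Total paid: $1,084.45

$1,084.45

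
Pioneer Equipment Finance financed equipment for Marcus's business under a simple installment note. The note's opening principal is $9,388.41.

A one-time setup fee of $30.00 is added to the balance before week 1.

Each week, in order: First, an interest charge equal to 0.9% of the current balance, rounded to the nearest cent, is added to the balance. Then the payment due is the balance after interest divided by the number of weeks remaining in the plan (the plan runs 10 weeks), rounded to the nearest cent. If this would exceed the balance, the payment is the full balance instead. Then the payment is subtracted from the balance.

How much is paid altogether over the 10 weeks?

$9,897.45

Week 1: opening $9,418.41; interest $84.77 → $9,503.18; payment $950.32; balance $8,552.86
Week 2: opening $8,552.86; interest $76.98 → $8,629.84; payment $958.87; balance $7,670.97
Week 3: opening $7,670.97; interest $69.04 → $7,740.01; payment $967.50; balance $6,772.51
Week 4: opening $6,772.51; interest $60.95 → $6,833.46; payment $976.21; balance $5,857.25
Week 5: opening $5,857.25; interest $52.72 → $5,909.97; payment $985.00; balance $4,924.97
Week 6: opening $4,924.97; interest $44.32 → $4,969.29; payment $993.86; balance $3,975.43
Week 7: opening $3,975.43; interest $35.78 → $4,011.21; payment $1,002.80; balance $3,008.41
Week 8: opening $3,008.41; interest $27.08 → $3,035.49; payment $1,011.83; balance $2,023.66
Week 9: opening $2,023.66; interest $18.21 → $2,041.87; payment $1,020.94; balance $1,020.93
Week 10: opening $1,020.93; interest $9.19 → $1,030.12; payment $1,030.12; balance $0.00
Total paid: $9,897.45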